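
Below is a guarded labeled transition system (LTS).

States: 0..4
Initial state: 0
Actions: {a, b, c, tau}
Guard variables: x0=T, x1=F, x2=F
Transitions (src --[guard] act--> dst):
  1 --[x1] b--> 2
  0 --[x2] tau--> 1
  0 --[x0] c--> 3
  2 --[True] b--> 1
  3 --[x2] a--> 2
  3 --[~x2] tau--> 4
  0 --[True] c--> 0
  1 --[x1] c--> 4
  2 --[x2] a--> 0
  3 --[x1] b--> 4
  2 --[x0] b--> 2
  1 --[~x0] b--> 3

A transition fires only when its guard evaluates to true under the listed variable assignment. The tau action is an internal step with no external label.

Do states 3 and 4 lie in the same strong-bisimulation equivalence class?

Answer: NOT BISIMILAR

Analysis:
Bisimulation quotient by refinement:
  π0 = {{0,1,2,3,4}}
  π1 = {{0},{1,4},{2},{3}}
Fixed point at round 2; 4 class(es).
class of 3: {3}; class of 4: {1,4}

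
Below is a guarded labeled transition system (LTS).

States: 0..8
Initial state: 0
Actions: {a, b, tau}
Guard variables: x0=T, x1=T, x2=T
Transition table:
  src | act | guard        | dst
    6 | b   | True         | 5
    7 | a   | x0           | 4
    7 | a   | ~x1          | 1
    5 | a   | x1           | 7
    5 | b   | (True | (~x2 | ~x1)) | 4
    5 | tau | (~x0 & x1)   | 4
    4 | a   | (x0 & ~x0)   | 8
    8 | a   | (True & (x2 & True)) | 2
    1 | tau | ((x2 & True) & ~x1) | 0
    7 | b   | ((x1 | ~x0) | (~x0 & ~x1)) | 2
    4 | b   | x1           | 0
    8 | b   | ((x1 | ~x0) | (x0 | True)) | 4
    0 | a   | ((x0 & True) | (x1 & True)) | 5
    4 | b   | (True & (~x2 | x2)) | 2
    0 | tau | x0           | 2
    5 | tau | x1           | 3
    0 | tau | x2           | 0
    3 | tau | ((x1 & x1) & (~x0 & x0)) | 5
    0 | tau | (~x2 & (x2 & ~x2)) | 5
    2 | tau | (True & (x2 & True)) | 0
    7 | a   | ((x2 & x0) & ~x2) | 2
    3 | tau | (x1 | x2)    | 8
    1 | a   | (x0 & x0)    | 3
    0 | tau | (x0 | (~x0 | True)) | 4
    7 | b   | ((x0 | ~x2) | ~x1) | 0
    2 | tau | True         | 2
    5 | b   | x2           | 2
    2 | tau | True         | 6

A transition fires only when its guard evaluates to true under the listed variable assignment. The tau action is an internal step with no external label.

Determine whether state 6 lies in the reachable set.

21 transition(s) survive guard evaluation.
Layer 0: {0}
Layer 1: {2,4,5}  total {0,2,4,5}
Layer 2: {3,6,7}  total {0,2,3,4,5,6,7}
Layer 3: {8}  total {0,2,3,4,5,6,7,8}
R = {0,2,3,4,5,6,7,8}
Path to 6: tau·tau

Answer: REACHABLE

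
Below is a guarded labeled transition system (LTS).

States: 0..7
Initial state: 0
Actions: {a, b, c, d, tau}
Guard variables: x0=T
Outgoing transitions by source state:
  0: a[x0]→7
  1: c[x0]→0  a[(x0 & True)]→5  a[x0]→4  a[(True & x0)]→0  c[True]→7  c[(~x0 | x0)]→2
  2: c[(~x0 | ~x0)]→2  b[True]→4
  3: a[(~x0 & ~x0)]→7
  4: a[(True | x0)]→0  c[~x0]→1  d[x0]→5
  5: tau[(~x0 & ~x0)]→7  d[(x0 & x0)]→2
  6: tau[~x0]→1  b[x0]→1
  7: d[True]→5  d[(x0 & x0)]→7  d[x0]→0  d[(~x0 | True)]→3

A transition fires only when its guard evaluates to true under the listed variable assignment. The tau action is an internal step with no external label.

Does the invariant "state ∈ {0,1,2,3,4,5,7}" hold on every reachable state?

Safe = {0,1,2,3,4,5,7}
Reach set: {0,2,3,4,5,7}
  0: ok
  2: ok
  3: ok
  4: ok
  5: ok
  7: ok

Answer: INVARIANT HOLDS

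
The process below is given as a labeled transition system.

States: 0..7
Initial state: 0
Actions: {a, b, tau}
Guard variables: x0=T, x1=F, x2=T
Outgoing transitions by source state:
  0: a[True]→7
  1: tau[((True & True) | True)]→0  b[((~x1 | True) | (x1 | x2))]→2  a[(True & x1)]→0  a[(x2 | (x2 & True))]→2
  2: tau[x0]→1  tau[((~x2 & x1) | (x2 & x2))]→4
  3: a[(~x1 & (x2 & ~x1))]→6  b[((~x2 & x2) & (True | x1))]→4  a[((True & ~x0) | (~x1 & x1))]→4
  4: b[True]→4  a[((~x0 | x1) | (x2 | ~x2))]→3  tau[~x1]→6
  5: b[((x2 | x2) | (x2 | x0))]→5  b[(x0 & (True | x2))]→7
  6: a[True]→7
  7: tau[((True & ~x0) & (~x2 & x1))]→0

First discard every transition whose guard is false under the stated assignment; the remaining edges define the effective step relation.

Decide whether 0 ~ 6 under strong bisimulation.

Compute ~ classes (split until stable):
  round 0: {{0,1,2,3,4,5,6,7}}
  round 1: {{0,3,6},{1,4},{2},{5},{7}}
  round 2: {{0,6},{1},{2},{3},{4},{5},{7}}
7 equivalence class(es) (converged in 3)
0∈{0,6}, 6∈{0,6}

Answer: BISIMILAR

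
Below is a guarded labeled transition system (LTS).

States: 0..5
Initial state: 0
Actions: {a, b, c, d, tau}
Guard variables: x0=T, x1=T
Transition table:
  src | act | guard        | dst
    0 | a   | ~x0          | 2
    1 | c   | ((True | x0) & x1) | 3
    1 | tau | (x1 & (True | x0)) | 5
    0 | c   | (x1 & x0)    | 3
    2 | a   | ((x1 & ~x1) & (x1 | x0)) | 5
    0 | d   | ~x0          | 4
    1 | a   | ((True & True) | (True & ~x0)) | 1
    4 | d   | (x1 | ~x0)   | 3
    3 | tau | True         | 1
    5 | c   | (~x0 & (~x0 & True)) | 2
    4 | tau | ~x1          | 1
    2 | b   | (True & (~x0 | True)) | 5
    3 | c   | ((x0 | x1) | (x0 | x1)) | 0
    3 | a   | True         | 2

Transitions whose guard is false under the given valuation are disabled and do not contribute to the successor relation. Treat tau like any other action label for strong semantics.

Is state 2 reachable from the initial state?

Answer: REACHABLE

Trace:
9 transition(s) survive guard evaluation.
Layer 0: {0}
Layer 1: {3}  now seen {0,3}
Layer 2: {1,2}  now seen {0,1,2,3}
Layer 3: {5}  now seen {0,1,2,3,5}
R = {0,1,2,3,5}
Path to 2: c·a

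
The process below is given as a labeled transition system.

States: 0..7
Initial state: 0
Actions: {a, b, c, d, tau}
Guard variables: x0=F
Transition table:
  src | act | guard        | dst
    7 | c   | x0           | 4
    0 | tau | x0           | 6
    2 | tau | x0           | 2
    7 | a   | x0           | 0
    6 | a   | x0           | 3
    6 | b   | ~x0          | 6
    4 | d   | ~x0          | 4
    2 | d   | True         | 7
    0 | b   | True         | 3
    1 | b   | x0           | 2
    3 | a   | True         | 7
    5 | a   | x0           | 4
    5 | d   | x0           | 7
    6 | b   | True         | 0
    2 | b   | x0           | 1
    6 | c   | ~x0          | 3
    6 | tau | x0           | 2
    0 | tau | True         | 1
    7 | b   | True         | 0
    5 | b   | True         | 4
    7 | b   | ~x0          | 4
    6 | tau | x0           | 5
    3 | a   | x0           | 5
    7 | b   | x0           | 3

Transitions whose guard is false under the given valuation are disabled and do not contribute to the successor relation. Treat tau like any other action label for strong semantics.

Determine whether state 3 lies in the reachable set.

Answer: REACHABLE

Working:
11 transition(s) survive guard evaluation.
Layer 0: {0}
Layer 1: {1,3}  now seen {0,1,3}
Layer 2: {7}  now seen {0,1,3,7}
Layer 3: {4}  now seen {0,1,3,4,7}
R = {0,1,3,4,7}
witness 3: b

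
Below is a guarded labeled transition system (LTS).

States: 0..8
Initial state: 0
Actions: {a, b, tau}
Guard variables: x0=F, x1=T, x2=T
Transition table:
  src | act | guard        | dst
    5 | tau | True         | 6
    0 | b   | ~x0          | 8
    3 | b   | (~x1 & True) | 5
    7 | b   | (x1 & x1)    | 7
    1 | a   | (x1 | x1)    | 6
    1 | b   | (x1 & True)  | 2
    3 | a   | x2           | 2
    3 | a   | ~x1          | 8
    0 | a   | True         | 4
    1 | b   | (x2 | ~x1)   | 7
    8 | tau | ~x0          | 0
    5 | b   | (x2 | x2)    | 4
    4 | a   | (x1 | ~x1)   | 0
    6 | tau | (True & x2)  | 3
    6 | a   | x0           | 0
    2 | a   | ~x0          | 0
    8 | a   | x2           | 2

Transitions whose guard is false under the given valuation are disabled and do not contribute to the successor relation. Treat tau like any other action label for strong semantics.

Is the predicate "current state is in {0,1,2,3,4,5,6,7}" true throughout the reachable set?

Safe = {0,1,2,3,4,5,6,7}
Reach set: {0,2,4,8}
  0: ok
  2: ok
  4: ok
  8: ✗ unsafe
reach 8 via b — violates

Answer: INVARIANT VIOLATED at state 8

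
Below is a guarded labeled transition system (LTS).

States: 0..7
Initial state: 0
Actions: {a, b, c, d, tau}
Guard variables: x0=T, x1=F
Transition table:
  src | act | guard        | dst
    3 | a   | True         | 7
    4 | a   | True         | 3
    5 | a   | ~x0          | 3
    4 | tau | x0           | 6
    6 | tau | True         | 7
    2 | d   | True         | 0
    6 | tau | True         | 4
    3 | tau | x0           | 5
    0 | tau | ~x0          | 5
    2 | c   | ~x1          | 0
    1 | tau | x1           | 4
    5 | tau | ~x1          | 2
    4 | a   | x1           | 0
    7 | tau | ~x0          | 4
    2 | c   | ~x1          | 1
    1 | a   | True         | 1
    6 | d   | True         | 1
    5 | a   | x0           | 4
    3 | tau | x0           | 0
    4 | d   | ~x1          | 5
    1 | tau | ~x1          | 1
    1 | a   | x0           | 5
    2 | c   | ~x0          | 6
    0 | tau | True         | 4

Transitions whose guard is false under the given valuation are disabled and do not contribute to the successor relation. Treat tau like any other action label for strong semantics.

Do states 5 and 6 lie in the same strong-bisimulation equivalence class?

Answer: NOT BISIMILAR

Working:
Refine partition for ~:
  P[0] = {{0,1,2,3,4,5,6,7}}
  P[1] = {{0},{1,3,5},{2},{4},{6},{7}}
  P[2] = {{0},{1},{2},{3},{4},{5},{6},{7}}
8 equivalence class(es) (converged in 3)
class of 5: {5}; class of 6: {6}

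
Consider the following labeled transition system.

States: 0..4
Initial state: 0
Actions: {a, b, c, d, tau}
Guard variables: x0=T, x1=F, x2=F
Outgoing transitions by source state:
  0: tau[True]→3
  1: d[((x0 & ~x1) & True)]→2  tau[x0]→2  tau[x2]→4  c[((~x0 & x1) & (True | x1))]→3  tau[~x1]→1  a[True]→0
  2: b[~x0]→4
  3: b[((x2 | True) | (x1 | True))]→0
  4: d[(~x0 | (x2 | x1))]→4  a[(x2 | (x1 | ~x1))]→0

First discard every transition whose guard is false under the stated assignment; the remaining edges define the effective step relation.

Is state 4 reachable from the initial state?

Answer: UNREACHABLE

Trace:
7 transition(s) survive guard evaluation.
Layer 0: {0}
Layer 1: {3}  cumulative {0,3}
Reachable = {0,3}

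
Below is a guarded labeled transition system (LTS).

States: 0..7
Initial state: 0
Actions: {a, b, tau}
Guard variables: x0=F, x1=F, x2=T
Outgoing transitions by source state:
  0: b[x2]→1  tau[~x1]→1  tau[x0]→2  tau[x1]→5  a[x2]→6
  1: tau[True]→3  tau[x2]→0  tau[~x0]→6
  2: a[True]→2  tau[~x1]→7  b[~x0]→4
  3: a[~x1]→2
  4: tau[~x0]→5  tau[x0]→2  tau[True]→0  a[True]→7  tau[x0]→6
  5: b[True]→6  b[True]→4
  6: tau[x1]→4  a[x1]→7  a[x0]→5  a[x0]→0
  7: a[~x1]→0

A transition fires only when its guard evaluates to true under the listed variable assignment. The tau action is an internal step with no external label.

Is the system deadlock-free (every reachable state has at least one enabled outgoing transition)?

R = {0,1,2,3,4,5,6,7}
  0: a→6  b→1  tau→1  [3 exit(s)]
  1: tau→0  tau→3  tau→6  [3 exit(s)]
  2: a→2  b→4  tau→7  [3 exit(s)]
  3: a→2  [1 exit(s)]
  4: a→7  tau→0  tau→5  [3 exit(s)]
  5: b→4  b→6  [2 exit(s)]
  6: ∅  [deadlock]
  7: a→0  [1 exit(s)]
trace reaching 6: a

Answer: DEADLOCK at state 6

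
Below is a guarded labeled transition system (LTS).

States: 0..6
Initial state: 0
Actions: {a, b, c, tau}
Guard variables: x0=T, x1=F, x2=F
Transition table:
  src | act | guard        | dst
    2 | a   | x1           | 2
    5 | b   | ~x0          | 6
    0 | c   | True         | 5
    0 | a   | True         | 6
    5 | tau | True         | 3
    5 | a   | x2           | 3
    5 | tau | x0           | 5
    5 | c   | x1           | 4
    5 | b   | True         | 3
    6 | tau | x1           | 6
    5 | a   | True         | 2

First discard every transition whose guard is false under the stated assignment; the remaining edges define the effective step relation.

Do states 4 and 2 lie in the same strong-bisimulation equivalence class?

Answer: BISIMILAR

Trace:
Compute ~ classes (split until stable):
  π0 = {{0,1,2,3,4,5,6}}
  π1 = {{0},{1,2,3,4,6},{5}}
stable after 2 split(s): 3 block(s)
[4]={1,2,3,4,6}  [2]={1,2,3,4,6}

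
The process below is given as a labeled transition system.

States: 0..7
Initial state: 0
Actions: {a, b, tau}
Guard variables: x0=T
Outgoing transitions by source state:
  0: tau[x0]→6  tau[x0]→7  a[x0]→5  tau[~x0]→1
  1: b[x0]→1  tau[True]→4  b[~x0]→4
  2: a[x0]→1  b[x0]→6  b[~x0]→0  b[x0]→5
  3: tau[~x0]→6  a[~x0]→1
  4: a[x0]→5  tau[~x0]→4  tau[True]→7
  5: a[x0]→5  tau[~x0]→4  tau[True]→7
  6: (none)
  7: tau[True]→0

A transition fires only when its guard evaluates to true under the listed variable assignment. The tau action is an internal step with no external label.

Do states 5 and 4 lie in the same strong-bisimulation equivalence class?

Answer: BISIMILAR

Analysis:
Refine partition for ~:
  π0 = {{0,1,2,3,4,5,6,7}}
  π1 = {{0,4,5},{1},{2},{3,6},{7}}
  π2 = {{0},{1},{2},{3,6},{4,5},{7}}
stable after 3 split(s): 6 block(s)
5∈{4,5}, 4∈{4,5}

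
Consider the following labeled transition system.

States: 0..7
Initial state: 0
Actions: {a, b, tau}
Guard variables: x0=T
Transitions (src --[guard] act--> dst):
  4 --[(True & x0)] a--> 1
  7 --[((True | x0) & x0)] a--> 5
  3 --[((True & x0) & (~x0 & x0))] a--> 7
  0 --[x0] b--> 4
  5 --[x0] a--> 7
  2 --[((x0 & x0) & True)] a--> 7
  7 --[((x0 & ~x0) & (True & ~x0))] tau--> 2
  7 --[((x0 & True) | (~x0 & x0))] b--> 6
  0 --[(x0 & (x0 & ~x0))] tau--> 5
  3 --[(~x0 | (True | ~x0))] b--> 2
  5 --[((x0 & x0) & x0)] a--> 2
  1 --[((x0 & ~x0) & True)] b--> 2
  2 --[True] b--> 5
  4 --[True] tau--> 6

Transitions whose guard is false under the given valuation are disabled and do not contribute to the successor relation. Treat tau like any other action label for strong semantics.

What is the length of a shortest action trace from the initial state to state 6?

Answer: 2

Working:
Layered search for 6:
  depth 0: {0}
  depth 1: {4}
  depth 2: {1,6}
depth(6)=2, e.g. b·tau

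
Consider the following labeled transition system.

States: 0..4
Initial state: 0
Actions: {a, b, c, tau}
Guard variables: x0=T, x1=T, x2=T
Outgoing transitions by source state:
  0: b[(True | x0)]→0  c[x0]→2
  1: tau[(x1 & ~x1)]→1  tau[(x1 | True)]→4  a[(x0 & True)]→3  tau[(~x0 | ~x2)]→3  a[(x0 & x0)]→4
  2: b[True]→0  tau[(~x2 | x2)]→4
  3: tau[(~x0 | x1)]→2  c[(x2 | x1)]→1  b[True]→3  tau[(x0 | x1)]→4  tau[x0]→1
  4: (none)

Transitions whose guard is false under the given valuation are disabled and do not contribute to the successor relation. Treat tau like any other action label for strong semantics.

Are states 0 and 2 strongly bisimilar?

Refine partition for ~:
  π0 = {{0,1,2,3,4}}
  π1 = {{0},{1},{2},{3},{4}}
stable after 2 split(s): 5 block(s)
[0]={0}  [2]={2}

Answer: NOT BISIMILAR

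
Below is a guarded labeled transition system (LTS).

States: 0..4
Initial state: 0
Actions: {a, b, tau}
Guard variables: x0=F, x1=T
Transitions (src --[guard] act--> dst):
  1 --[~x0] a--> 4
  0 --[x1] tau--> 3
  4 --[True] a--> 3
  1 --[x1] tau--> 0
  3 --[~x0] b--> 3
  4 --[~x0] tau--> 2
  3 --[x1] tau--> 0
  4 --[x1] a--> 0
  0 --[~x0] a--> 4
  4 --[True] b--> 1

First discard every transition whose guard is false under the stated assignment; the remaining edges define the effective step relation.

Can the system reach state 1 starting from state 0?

Guard filter leaves 10 enabled edge(s).
Layer 0: {0}
Layer 1: {3,4}  now seen {0,3,4}
Layer 2: {1,2}  now seen {0,1,2,3,4}
R = {0,1,2,3,4}
Path to 1: a·b

Answer: REACHABLE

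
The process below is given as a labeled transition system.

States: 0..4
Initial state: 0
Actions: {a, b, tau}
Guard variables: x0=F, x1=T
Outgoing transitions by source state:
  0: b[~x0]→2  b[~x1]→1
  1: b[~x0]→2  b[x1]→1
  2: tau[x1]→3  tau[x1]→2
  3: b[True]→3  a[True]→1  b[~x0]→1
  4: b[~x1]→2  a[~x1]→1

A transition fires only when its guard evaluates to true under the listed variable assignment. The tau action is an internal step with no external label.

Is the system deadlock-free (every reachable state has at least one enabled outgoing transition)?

Reachable = {0,1,2,3}
  0: b→2  [1 exit(s)]
  1: b→1  b→2  [2 exit(s)]
  2: tau→2  tau→3  [2 exit(s)]
  3: a→1  b→1  b→3  [3 exit(s)]

Answer: DEADLOCK-FREE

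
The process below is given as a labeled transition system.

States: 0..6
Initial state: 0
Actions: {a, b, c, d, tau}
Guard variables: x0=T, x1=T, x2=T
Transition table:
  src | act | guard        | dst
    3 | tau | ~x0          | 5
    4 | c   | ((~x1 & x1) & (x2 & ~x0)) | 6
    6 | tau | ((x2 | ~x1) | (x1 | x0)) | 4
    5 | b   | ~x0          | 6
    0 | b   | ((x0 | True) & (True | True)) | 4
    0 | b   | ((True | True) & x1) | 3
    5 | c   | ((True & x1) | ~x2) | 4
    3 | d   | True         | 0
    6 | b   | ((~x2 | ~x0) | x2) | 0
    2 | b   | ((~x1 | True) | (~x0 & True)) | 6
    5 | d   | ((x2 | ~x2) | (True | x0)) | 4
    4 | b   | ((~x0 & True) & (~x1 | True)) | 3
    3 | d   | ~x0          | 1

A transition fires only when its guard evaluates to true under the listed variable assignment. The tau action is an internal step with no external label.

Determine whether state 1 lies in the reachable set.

Answer: UNREACHABLE

Analysis:
Guard filter leaves 8 enabled edge(s).
L0 = {0}
L1 = {3,4}  now seen {0,3,4}
R = {0,3,4}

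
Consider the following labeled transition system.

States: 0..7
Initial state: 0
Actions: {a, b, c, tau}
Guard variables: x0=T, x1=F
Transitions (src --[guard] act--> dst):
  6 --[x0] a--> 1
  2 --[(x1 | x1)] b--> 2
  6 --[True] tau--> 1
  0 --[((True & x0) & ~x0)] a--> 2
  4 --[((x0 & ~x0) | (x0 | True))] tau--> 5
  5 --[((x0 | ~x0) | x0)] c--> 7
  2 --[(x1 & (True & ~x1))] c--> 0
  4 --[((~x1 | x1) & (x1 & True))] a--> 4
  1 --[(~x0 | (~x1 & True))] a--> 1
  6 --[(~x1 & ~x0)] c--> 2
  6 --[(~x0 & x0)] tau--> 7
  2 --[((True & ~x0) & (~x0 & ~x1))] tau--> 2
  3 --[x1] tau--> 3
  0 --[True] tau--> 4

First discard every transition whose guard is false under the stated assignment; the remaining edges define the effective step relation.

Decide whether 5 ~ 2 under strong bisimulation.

Bisimulation quotient by refinement:
  round 0: {{0,1,2,3,4,5,6,7}}
  round 1: {{0,4},{1},{2,3,7},{5},{6}}
  round 2: {{0},{1},{2,3,7},{4},{5},{6}}
6 equivalence class(es) (converged in 3)
[5]={5}  [2]={2,3,7}

Answer: NOT BISIMILAR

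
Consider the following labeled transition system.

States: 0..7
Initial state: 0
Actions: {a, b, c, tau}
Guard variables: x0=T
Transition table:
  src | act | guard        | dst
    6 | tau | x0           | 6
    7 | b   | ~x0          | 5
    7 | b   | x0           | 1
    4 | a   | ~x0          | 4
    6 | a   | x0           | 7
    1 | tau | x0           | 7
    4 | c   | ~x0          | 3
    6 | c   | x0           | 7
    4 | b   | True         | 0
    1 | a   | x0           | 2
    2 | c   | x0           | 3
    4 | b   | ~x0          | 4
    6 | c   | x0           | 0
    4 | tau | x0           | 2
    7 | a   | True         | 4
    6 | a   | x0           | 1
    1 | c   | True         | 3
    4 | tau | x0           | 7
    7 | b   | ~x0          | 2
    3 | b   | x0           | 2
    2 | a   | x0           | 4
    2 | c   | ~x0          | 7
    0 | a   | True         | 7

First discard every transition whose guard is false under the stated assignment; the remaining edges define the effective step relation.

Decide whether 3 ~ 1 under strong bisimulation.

Answer: NOT BISIMILAR

Trace:
Compute ~ classes (split until stable):
  π0 = {{0,1,2,3,4,5,6,7}}
  π1 = {{0},{1,6},{2},{3},{4},{5},{7}}
  π2 = {{0},{1},{2},{3},{4},{5},{6},{7}}
stable after 3 split(s): 8 block(s)
[3]={3}  [1]={1}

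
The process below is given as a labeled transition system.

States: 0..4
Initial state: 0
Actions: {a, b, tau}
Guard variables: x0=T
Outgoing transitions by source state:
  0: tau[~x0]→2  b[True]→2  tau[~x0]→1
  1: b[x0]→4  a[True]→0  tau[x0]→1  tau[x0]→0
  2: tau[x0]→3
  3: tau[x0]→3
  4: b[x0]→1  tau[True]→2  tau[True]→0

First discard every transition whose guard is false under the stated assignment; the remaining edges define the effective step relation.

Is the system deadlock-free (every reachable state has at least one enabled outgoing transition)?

Answer: DEADLOCK-FREE

Analysis:
R = {0,2,3}
  0: b→2  [deg 1]
  2: tau→3  [deg 1]
  3: tau→3  [deg 1]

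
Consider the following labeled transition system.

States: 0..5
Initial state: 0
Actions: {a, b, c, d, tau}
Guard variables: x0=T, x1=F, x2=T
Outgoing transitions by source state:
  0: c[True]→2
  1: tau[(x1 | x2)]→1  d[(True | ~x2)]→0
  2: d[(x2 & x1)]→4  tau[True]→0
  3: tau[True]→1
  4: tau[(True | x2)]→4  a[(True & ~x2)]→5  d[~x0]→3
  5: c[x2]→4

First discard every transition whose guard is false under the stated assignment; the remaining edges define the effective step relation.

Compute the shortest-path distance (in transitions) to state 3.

Answer: UNREACHABLE

Trace:
Breadth-first toward 3:
  L0 = {0}
  L1 = {2}
3 never appears.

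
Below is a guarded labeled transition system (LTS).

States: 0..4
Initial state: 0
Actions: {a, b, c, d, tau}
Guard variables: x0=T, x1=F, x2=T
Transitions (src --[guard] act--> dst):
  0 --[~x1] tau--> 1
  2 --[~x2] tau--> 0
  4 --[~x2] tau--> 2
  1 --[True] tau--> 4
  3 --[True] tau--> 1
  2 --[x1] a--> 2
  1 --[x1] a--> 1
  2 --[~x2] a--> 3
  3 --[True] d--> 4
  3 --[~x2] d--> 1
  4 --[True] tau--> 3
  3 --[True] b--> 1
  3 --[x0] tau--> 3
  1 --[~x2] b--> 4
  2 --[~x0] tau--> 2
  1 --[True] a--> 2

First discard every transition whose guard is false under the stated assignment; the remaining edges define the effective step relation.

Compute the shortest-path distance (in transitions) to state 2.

Breadth-first toward 2:
  depth 0: {0}
  depth 1: {1}
  depth 2: {2,4}
first hit 2 at d=2 via tau·a

Answer: 2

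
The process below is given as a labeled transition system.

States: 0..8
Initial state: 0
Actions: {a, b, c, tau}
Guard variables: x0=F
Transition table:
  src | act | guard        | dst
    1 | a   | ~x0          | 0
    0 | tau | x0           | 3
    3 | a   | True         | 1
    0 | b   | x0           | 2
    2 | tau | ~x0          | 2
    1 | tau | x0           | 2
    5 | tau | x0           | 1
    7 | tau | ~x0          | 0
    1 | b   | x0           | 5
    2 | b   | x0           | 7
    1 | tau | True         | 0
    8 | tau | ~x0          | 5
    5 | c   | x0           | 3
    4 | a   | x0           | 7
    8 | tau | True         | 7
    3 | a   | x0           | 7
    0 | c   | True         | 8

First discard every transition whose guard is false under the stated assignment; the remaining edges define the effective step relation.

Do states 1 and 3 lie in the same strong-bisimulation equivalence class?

Answer: NOT BISIMILAR

Trace:
Refine partition for ~:
  P[0] = {{0,1,2,3,4,5,6,7,8}}
  P[1] = {{0},{1},{2,7,8},{3},{4,5,6}}
  P[2] = {{0},{1},{2},{3},{4,5,6},{7},{8}}
7 equivalence class(es) (converged in 3)
[1]={1}  [3]={3}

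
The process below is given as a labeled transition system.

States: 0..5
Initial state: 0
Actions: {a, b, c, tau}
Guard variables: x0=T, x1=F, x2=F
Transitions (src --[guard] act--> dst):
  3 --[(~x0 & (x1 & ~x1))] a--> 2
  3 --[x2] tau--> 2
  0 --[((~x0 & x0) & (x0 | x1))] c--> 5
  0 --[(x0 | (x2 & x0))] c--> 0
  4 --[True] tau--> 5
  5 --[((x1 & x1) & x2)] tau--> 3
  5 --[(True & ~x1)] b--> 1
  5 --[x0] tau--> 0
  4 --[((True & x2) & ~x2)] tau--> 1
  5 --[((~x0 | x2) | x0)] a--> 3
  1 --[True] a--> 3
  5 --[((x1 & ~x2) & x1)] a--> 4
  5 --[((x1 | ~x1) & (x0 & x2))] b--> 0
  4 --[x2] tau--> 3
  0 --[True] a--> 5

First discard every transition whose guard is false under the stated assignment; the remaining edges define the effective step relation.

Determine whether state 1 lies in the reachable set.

Guard filter leaves 7 enabled edge(s).
L0 = {0}
L1 = {5}  total {0,5}
L2 = {1,3}  total {0,1,3,5}
Reachable = {0,1,3,5}
trace reaching 1: a·b

Answer: REACHABLE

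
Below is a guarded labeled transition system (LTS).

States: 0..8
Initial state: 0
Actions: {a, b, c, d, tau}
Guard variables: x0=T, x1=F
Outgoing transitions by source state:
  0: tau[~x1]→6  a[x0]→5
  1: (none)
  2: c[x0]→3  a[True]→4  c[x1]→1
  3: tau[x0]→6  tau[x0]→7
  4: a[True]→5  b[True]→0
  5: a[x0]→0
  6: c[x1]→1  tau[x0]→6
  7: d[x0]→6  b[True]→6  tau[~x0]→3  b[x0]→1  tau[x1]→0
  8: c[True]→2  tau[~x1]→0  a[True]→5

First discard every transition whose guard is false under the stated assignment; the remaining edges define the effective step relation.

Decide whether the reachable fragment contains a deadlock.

Reachable = {0,5,6}
  0: a→5  tau→6  [deg 2]
  5: a→0  [deg 1]
  6: tau→6  [deg 1]

Answer: DEADLOCK-FREE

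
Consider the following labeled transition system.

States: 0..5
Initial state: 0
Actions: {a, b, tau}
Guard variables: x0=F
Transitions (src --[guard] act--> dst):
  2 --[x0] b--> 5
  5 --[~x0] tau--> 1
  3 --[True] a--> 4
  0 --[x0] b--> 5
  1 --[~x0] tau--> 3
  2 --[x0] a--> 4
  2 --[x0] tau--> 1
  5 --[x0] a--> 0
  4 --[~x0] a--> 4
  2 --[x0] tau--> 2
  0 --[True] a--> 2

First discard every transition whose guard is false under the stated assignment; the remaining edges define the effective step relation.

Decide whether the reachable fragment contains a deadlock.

Answer: DEADLOCK at state 2

Analysis:
Reachable = {0,2}
  0: a→2  [1 exit(s)]
  2: ∅  [no exit]
trace reaching 2: a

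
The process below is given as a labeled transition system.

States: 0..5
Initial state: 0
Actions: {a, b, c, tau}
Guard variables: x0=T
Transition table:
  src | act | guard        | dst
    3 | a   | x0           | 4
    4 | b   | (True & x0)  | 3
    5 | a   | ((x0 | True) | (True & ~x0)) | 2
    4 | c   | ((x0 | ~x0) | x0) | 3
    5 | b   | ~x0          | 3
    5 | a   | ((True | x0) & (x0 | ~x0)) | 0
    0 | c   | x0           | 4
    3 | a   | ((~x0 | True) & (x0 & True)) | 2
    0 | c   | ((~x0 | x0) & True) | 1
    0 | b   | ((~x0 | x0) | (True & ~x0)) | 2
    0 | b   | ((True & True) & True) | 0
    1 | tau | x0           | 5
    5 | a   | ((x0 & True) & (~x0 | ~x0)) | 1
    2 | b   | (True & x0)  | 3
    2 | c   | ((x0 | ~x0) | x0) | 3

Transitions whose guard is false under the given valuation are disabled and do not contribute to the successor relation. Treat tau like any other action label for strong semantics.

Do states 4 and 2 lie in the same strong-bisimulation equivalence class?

Answer: BISIMILAR

Trace:
Compute ~ classes (split until stable):
  π0 = {{0,1,2,3,4,5}}
  π1 = {{0,2,4},{1},{3,5}}
  π2 = {{0},{1},{2,4},{3,5}}
  π3 = {{0},{1},{2,4},{3},{5}}
Fixed point at round 4; 5 class(es).
[4]={2,4}  [2]={2,4}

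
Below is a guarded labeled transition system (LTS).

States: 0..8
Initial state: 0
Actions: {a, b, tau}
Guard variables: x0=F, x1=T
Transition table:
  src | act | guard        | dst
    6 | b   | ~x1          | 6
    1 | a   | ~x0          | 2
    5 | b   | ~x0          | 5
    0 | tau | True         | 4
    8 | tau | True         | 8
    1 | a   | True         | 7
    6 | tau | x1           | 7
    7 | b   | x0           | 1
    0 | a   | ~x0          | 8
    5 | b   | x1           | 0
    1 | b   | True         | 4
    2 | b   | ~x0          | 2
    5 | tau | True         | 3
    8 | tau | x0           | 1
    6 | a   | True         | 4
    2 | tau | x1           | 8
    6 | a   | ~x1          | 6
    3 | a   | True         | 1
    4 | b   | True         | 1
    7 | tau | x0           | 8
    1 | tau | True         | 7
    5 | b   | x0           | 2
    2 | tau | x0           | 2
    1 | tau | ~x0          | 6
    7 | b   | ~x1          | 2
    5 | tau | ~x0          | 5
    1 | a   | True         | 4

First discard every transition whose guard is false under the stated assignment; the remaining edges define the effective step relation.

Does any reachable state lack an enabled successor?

Answer: DEADLOCK at state 7

Trace:
R = {0,1,2,4,6,7,8}
  0: a→8  tau→4  [2 out]
  1: a→2  a→4  a→7  b→4  tau→6  tau→7  [6 out]
  2: b→2  tau→8  [2 out]
  4: b→1  [1 out]
  6: a→4  tau→7  [2 out]
  7: ∅  [STUCK]
  8: tau→8  [1 out]
witness 7: tau·b·a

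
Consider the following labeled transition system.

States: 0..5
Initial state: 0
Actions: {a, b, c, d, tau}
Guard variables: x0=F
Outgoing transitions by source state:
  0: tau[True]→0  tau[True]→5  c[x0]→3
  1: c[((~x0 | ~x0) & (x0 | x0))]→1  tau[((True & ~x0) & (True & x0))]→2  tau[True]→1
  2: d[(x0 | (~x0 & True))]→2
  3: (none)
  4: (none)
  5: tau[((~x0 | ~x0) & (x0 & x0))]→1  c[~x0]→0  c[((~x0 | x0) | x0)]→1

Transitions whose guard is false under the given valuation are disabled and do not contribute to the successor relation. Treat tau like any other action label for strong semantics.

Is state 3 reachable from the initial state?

After dropping false guards: 6 live edges.
L0 = {0}
L1 = {5}  cumulative {0,5}
L2 = {1}  cumulative {0,1,5}
Reach set: {0,1,5}

Answer: UNREACHABLE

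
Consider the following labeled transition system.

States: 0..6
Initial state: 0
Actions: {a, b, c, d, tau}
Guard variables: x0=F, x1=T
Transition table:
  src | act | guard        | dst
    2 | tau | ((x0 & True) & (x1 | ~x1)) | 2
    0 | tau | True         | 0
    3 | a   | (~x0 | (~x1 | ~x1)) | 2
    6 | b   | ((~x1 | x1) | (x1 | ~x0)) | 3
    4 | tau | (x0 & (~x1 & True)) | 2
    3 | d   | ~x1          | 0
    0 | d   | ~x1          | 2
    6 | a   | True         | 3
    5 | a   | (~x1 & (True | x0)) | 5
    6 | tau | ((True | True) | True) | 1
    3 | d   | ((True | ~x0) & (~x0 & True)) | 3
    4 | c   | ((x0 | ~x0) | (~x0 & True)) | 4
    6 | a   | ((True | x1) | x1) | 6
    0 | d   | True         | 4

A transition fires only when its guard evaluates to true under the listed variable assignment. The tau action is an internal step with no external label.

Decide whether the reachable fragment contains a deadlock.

Answer: DEADLOCK-FREE

Analysis:
Reachable = {0,4}
  0: d→4  tau→0  [2 out]
  4: c→4  [1 out]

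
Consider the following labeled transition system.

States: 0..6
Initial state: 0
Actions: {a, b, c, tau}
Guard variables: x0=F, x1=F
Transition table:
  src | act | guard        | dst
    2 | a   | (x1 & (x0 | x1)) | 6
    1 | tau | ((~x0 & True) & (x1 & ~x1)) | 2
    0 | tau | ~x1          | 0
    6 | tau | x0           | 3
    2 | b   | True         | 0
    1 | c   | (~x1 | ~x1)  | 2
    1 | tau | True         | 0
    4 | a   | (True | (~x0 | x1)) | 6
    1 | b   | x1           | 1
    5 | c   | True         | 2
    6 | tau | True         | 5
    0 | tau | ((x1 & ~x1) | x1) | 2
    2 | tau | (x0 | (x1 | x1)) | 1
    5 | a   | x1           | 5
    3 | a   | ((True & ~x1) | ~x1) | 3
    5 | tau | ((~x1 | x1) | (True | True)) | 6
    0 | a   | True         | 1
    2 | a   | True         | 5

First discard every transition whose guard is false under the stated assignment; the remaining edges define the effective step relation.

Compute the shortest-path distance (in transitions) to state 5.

Breadth-first toward 5:
  depth 0: {0}
  depth 1: {1}
  depth 2: {2}
  depth 3: {5}
5 enters at depth 3; path a·c·a

Answer: 3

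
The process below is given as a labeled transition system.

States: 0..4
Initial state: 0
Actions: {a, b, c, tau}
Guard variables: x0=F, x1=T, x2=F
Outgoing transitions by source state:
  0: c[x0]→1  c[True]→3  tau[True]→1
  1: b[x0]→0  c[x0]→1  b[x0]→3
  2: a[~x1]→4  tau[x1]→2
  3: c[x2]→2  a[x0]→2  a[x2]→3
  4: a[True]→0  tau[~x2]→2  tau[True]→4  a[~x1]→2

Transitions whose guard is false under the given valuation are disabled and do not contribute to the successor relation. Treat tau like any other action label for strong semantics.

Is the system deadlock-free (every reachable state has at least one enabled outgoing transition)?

Reachable = {0,1,3}
  0: c→3  tau→1  [2 out]
  1: ∅  [STUCK]
  3: ∅  [STUCK]
Path to 1: tau

Answer: DEADLOCK at state 1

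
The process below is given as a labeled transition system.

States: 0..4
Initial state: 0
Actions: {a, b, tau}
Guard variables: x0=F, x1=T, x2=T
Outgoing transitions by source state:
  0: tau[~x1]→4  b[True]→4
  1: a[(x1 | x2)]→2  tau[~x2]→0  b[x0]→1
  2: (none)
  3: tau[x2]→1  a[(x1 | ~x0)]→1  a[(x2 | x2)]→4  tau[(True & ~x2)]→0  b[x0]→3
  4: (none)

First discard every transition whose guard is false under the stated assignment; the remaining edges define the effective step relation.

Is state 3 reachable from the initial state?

After dropping false guards: 5 live edges.
depth 0: {0}
depth 1: {4}  cumulative {0,4}
R = {0,4}

Answer: UNREACHABLE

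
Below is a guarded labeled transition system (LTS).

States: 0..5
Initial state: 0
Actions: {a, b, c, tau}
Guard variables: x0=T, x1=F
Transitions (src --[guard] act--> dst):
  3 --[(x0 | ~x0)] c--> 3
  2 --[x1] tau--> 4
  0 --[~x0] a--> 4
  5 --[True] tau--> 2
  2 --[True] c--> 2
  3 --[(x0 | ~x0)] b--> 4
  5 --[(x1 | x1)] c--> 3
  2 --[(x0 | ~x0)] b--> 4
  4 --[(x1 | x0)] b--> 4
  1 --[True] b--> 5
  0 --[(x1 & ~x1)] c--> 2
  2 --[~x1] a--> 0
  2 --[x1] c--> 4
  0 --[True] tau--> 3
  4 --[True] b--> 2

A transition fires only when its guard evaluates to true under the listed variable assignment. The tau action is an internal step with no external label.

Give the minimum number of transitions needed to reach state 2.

Answer: 3

Trace:
Breadth-first toward 2:
  Layer 0: {0}
  Layer 1: {3}
  Layer 2: {4}
  Layer 3: {2}
depth(2)=3, e.g. tau·b·b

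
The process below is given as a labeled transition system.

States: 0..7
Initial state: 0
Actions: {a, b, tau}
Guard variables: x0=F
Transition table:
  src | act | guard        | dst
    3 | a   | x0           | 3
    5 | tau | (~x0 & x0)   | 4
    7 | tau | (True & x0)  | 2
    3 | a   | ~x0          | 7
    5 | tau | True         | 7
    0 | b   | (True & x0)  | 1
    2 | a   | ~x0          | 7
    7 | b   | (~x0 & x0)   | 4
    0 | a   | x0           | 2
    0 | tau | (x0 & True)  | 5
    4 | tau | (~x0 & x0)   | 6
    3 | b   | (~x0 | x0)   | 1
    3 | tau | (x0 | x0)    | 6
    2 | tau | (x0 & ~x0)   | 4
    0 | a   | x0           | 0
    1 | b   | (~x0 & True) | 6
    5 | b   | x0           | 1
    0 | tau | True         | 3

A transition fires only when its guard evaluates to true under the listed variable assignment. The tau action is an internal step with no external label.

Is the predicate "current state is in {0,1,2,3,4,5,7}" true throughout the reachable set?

Answer: INVARIANT VIOLATED at state 6

Trace:
Inv-set: {0,1,2,3,4,5,7}
Reachable = {0,1,3,6,7}
  0: ok
  1: ok
  3: ok
  6: VIOLATES
  7: ok
reach 6 via tau·b·b — violates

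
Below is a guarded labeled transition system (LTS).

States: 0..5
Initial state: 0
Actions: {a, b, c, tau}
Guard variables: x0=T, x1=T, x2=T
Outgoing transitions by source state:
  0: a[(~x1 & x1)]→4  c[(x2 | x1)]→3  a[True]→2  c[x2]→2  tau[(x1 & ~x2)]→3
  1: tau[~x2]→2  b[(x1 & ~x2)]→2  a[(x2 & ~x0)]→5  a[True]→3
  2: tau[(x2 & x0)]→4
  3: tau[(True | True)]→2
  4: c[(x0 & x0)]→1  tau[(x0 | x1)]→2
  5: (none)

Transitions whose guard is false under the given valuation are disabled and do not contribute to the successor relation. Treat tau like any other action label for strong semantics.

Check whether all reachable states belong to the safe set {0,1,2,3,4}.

Answer: INVARIANT HOLDS

Trace:
Safe = {0,1,2,3,4}
R = {0,1,2,3,4}
  0: safe
  1: safe
  2: safe
  3: safe
  4: safe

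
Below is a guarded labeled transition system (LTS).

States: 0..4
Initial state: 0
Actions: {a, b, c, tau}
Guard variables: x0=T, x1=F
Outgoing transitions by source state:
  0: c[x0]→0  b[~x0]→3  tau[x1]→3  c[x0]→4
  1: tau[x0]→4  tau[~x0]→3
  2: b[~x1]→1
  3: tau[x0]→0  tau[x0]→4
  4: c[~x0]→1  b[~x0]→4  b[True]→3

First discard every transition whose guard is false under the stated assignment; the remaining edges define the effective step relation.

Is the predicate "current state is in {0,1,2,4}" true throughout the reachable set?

Inv-set: {0,1,2,4}
Reachable = {0,3,4}
  0: ok
  3: outside
  4: ok
counterexample path to 3: c·b

Answer: INVARIANT VIOLATED at state 3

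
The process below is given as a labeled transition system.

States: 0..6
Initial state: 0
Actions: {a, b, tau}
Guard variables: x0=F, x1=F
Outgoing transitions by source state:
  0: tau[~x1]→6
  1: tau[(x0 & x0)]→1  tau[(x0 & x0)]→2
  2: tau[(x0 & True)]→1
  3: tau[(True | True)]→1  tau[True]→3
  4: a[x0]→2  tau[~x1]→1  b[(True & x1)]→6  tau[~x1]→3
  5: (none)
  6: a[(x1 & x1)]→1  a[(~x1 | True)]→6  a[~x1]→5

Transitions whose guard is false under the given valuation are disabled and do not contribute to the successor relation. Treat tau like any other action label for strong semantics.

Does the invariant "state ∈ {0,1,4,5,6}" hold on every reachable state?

Answer: INVARIANT HOLDS

Working:
Inv-set: {0,1,4,5,6}
R = {0,5,6}
  0: ✓
  5: ✓
  6: ✓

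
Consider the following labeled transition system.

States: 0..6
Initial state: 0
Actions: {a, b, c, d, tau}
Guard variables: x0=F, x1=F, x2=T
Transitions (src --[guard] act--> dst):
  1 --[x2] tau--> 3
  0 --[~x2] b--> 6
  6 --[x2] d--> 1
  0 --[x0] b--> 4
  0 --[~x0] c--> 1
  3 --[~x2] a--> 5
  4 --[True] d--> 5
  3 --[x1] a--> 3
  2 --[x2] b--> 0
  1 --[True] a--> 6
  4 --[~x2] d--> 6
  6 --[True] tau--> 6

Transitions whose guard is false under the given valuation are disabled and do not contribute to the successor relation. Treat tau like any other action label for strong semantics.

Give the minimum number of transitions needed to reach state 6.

Answer: 2

Analysis:
BFS to 6:
  L0 = {0}
  L1 = {1}
  L2 = {3,6}
6 enters at depth 2; path c·a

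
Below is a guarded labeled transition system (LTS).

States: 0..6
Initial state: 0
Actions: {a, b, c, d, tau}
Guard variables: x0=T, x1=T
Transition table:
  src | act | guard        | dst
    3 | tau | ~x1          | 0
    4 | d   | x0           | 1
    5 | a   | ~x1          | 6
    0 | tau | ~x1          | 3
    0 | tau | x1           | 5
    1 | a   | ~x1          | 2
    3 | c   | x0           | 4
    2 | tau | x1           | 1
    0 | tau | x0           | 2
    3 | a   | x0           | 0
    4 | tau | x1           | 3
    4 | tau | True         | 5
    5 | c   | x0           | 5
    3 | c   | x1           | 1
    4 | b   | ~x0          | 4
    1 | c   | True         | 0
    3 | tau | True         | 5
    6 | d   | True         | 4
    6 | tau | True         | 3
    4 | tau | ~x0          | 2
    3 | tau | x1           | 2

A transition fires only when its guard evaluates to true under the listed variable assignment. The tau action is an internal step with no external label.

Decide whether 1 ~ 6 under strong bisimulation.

Answer: NOT BISIMILAR

Trace:
Refine partition for ~:
  π0 = {{0,1,2,3,4,5,6}}
  π1 = {{0,2},{1,5},{3},{4,6}}
  π2 = {{0},{1},{2},{3},{4},{5},{6}}
7 equivalence class(es) (converged in 3)
[1]={1}  [6]={6}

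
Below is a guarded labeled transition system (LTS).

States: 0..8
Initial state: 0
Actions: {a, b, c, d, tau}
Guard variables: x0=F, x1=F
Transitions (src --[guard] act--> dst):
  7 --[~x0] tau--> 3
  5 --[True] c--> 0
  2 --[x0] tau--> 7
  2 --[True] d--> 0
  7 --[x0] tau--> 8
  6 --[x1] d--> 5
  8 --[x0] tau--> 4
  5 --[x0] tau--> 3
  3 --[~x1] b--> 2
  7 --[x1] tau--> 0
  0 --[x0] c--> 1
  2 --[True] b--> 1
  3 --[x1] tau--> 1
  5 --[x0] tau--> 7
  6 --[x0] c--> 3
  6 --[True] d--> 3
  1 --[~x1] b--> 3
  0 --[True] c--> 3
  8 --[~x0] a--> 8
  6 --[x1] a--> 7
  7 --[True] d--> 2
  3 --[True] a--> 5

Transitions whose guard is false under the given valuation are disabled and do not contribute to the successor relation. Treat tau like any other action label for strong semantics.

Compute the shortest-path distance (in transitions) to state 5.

Breadth-first toward 5:
  depth 0: {0}
  depth 1: {3}
  depth 2: {2,5}
depth(5)=2, e.g. c·a

Answer: 2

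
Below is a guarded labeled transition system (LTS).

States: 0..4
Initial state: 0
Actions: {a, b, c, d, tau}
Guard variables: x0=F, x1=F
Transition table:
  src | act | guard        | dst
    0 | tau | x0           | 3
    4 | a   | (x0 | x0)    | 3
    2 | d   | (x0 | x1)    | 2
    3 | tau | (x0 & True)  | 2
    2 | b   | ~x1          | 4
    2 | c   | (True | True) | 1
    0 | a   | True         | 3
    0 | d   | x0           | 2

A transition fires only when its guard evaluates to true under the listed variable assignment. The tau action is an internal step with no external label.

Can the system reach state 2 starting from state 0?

Answer: UNREACHABLE

Trace:
After dropping false guards: 3 live edges.
Layer 0: {0}
Layer 1: {3}  cumulative {0,3}
R = {0,3}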